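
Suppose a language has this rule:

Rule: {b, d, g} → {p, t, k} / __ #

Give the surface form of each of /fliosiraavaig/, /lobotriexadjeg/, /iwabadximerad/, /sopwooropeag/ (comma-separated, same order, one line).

/fliosiraavaig/: /g/ is a voiced stop in word-final position, so it devoices to [k]. → [fliosiraavaik].
/lobotriexadjeg/: /g/ is a voiced stop in word-final position, so it devoices to [k]. → [lobotriexadjek].
/iwabadximerad/: /d/ is a voiced stop in word-final position, so it devoices to [t]. → [iwabadximerat].
/sopwooropeag/: /g/ is a voiced stop in word-final position, so it devoices to [k]. → [sopwooropeak].

fliosiraavaik, lobotriexadjek, iwabadximerat, sopwooropeak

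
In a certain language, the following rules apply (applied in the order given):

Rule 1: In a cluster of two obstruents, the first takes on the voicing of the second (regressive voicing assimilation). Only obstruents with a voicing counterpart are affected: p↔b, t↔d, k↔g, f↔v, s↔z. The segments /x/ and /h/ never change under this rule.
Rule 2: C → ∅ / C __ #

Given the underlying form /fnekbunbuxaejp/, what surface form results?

fnegbunbuxaej

Rule 1 (regressive voicing assimilation): /k/ precedes the voiced obstruent /b/, so it voices to [g] by assimilation. /fnekbunbuxaejp/ → fnegbunbuxaejp.
Rule 2 (final cluster simplification): /p/ is the second consonant of a word-final cluster /jp/, so it deletes. /fnegbunbuxaejp/ → fnegbunbuxaej.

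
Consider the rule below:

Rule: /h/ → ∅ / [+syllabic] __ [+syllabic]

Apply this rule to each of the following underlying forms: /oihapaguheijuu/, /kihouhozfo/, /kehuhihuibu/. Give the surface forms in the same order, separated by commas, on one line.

oiapagueijuu, kiouozfo, keuiuibu

/oihapaguheijuu/: /h/ occurs between vowels /i/ and /a/, so it deletes. /h/ occurs between vowels /u/ and /e/, so it deletes. → [oiapagueijuu].
/kihouhozfo/: /h/ occurs between vowels /i/ and /o/, so it deletes. /h/ occurs between vowels /u/ and /o/, so it deletes. → [kiouozfo].
/kehuhihuibu/: /h/ occurs between vowels /e/ and /u/, so it deletes. /h/ occurs between vowels /u/ and /i/, so it deletes. /h/ occurs between vowels /i/ and /u/, so it deletes. → [keuiuibu].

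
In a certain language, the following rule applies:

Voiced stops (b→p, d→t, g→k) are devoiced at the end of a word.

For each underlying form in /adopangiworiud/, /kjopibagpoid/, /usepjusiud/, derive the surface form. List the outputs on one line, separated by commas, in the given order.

adopangiworiut, kjopibagpoit, usepjusiut

/adopangiworiud/: /d/ is a voiced stop in word-final position, so it devoices to [t]. → [adopangiworiut].
/kjopibagpoid/: /d/ is a voiced stop in word-final position, so it devoices to [t]. → [kjopibagpoit].
/usepjusiud/: /d/ is a voiced stop in word-final position, so it devoices to [t]. → [usepjusiut].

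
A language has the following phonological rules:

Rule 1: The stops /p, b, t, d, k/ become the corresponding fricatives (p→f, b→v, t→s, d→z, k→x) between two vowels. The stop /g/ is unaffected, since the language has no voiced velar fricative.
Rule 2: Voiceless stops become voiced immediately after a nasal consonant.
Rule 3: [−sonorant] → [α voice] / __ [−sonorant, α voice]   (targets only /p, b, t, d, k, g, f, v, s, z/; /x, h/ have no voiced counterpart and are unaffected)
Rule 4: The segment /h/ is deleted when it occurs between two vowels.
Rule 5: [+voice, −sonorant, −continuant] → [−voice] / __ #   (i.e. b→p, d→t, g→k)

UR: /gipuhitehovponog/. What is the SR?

gifuiseofponok

Rule 1 (intervocalic spirantization): /p/ is a stop between vowels /i/ and /u/, so it spirantizes to the fricative [f]. /t/ is a stop between vowels /i/ and /e/, so it spirantizes to the fricative [s]. /gipuhitehovponog/ → gifuhisehovponog.
Rule 2 (post-nasal voicing): no segment meets the environment; /gifuhisehovponog/ is unchanged.
Rule 3 (regressive voicing assimilation): /v/ precedes the voiceless obstruent /p/, so it devoices to [f] by assimilation. /gifuhisehovponog/ → gifuhisehofponog.
Rule 4 (intervocalic h-deletion): /h/ occurs between vowels /u/ and /i/, so it deletes. /h/ occurs between vowels /e/ and /o/, so it deletes. /gifuhisehofponog/ → gifuiseofponog.
Rule 5 (final devoicing): /g/ is a voiced stop in word-final position, so it devoices to [k]. /gifuiseofponog/ → gifuiseofponok.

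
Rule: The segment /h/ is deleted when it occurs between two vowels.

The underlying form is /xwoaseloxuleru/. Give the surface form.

No segment of /xwoaseloxuleru/ meets the structural description of the rule, so the form surfaces unchanged.

xwoaseloxuleru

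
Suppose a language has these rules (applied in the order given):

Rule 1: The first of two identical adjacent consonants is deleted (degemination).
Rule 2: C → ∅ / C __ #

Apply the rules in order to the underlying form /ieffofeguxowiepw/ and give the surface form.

iefofeguxowiep

Rule 1 (degemination): /ff/ is a geminate; the first /f/ deletes. /ieffofeguxowiepw/ → iefofeguxowiepw.
Rule 2 (final cluster simplification): /w/ is the second consonant of a word-final cluster /pw/, so it deletes. /iefofeguxowiepw/ → iefofeguxowiep.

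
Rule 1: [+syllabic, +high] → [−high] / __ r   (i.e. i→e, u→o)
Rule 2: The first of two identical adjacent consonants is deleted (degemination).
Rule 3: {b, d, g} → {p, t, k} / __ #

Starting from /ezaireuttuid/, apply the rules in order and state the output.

Rule 1 (pre-rhotic lowering): /i/ is a high vowel immediately before /r/, so it lowers to [e]. /ezaireuttuid/ → ezaereuttuid.
Rule 2 (degemination): /tt/ is a geminate; the first /t/ deletes. /ezaereuttuid/ → ezaereutuid.
Rule 3 (final devoicing): /d/ is a voiced stop in word-final position, so it devoices to [t]. /ezaereutuid/ → ezaereutuit.

ezaereutuit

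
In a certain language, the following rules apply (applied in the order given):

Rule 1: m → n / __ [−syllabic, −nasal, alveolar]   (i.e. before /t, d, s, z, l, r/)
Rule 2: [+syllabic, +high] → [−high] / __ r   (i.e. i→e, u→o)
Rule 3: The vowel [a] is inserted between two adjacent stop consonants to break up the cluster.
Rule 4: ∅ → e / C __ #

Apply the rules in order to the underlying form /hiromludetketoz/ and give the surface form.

heronludetaketoze

Rule 1 (nasal place assimilation): /m/ precedes the alveolar consonant /l/, so it assimilates in place to [n]. /hiromludetketoz/ → hironludetketoz.
Rule 2 (pre-rhotic lowering): /i/ is a high vowel immediately before /r/, so it lowers to [e]. /hironludetketoz/ → heronludetketoz.
Rule 3 (stop-cluster a-epenthesis): /t/ and /k/ form a stop–stop cluster, so [a] is inserted between them. /heronludetketoz/ → heronludetaketoz.
Rule 4 (final e-epenthesis): the form ends in the consonant /z/, so [e] is inserted word-finally. /heronludetaketoz/ → heronludetaketoze.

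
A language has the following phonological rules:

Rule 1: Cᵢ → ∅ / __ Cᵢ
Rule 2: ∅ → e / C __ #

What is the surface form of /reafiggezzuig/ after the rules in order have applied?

reafigezuige

Rule 1 (degemination): /gg/ is a geminate; the first /g/ deletes. /zz/ is a geminate; the first /z/ deletes. /reafiggezzuig/ → reafigezuig.
Rule 2 (final e-epenthesis): the form ends in the consonant /g/, so [e] is inserted word-finally. /reafigezuig/ → reafigezuige.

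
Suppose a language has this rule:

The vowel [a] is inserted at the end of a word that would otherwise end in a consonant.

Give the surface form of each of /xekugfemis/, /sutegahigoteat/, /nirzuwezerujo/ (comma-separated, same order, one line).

xekugfemisa, sutegahigoteata, nirzuwezerujo

/xekugfemis/: the form ends in the consonant /s/, so [a] is inserted word-finally. → [xekugfemisa].
/sutegahigoteat/: the form ends in the consonant /t/, so [a] is inserted word-finally. → [sutegahigoteata].
/nirzuwezerujo/: the rule's environment is not met; surfaces unchanged as [nirzuwezerujo].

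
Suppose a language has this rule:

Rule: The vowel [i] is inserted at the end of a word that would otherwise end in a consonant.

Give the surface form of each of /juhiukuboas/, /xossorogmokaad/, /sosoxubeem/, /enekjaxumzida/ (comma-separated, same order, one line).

juhiukuboasi, xossorogmokaadi, sosoxubeemi, enekjaxumzida

/juhiukuboas/: the form ends in the consonant /s/, so [i] is inserted word-finally. → [juhiukuboasi].
/xossorogmokaad/: the form ends in the consonant /d/, so [i] is inserted word-finally. → [xossorogmokaadi].
/sosoxubeem/: the form ends in the consonant /m/, so [i] is inserted word-finally. → [sosoxubeemi].
/enekjaxumzida/: the rule's environment is not met; surfaces unchanged as [enekjaxumzida].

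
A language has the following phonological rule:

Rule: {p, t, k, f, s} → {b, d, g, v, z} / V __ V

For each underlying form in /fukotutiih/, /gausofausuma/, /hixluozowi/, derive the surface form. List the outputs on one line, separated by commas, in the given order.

fugodudiih, gauzovauzuma, hixluozowi

/fukotutiih/: /k/ is a voiceless obstruent between vowels /u/ and /o/, so it voices to [g]. /t/ is a voiceless obstruent between vowels /o/ and /u/, so it voices to [d]. /t/ is a voiceless obstruent between vowels /u/ and /i/, so it voices to [d]. → [fugodudiih].
/gausofausuma/: /s/ is a voiceless obstruent between vowels /u/ and /o/, so it voices to [z]. /f/ is a voiceless obstruent between vowels /o/ and /a/, so it voices to [v]. /s/ is a voiceless obstruent between vowels /u/ and /u/, so it voices to [z]. → [gauzovauzuma].
/hixluozowi/: the rule's environment is not met; surfaces unchanged as [hixluozowi].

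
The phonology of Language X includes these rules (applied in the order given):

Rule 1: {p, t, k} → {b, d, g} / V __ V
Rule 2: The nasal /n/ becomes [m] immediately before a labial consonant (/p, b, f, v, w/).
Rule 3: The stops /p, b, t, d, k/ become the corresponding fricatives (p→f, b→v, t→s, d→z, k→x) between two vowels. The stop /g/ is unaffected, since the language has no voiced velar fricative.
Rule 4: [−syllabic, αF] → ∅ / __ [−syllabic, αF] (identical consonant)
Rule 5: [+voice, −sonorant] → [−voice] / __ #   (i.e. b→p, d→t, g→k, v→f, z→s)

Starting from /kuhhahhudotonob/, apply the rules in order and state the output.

kuhahuzozonop

Rule 1 (intervocalic voicing): /t/ is a voiceless stop between vowels /o/ and /o/, so it voices to [d]. /kuhhahhudotonob/ → kuhhahhudodonob.
Rule 2 (nasal place assimilation): no segment meets the environment; /kuhhahhudodonob/ is unchanged.
Rule 3 (intervocalic spirantization): /d/ is a stop between vowels /u/ and /o/, so it spirantizes to the fricative [z]. /d/ is a stop between vowels /o/ and /o/, so it spirantizes to the fricative [z]. /kuhhahhudodonob/ → kuhhahhuzozonob.
Rule 4 (degemination): /hh/ is a geminate; the first /h/ deletes. /hh/ is a geminate; the first /h/ deletes. /kuhhahhuzozonob/ → kuhahuzozonob.
Rule 5 (final devoicing): /b/ is a voiced obstruent in word-final position, so it devoices to [p]. /kuhahuzozonob/ → kuhahuzozonop.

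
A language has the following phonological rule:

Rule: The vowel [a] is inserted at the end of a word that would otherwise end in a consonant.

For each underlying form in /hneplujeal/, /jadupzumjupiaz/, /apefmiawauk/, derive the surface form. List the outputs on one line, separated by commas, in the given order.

/hneplujeal/: the form ends in the consonant /l/, so [a] is inserted word-finally. → [hneplujeala].
/jadupzumjupiaz/: the form ends in the consonant /z/, so [a] is inserted word-finally. → [jadupzumjupiaza].
/apefmiawauk/: the form ends in the consonant /k/, so [a] is inserted word-finally. → [apefmiawauka].

hneplujeala, jadupzumjupiaza, apefmiawauka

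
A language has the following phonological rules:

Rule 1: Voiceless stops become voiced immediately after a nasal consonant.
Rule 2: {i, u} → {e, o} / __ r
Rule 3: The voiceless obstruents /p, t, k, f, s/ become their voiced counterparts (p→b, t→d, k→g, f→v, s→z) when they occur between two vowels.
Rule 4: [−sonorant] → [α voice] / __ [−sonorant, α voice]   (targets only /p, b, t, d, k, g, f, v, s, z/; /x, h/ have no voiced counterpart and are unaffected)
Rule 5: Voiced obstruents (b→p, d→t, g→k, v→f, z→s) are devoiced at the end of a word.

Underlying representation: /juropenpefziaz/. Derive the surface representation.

Rule 1 (post-nasal voicing): /p/ is a voiceless stop immediately after the nasal /n/, so it voices to [b]. /juropenpefziaz/ → juropenbefziaz.
Rule 2 (pre-rhotic lowering): /u/ is a high vowel immediately before /r/, so it lowers to [o]. /juropenbefziaz/ → joropenbefziaz.
Rule 3 (intervocalic voicing): /p/ is a voiceless obstruent between vowels /o/ and /e/, so it voices to [b]. /joropenbefziaz/ → jorobenbefziaz.
Rule 4 (regressive voicing assimilation): /f/ precedes the voiced obstruent /z/, so it voices to [v] by assimilation. /jorobenbefziaz/ → jorobenbevziaz.
Rule 5 (final devoicing): /z/ is a voiced obstruent in word-final position, so it devoices to [s]. /jorobenbevziaz/ → jorobenbevzias.

jorobenbevzias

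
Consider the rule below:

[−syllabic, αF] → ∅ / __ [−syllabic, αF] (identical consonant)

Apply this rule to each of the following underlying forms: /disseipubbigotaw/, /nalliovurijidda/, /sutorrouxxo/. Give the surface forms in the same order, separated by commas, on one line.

/disseipubbigotaw/: /ss/ is a geminate; the first /s/ deletes. /bb/ is a geminate; the first /b/ deletes. → [diseipubigotaw].
/nalliovurijidda/: /ll/ is a geminate; the first /l/ deletes. /dd/ is a geminate; the first /d/ deletes. → [naliovurijida].
/sutorrouxxo/: /rr/ is a geminate; the first /r/ deletes. /xx/ is a geminate; the first /x/ deletes. → [sutorouxo].

diseipubigotaw, naliovurijida, sutorouxo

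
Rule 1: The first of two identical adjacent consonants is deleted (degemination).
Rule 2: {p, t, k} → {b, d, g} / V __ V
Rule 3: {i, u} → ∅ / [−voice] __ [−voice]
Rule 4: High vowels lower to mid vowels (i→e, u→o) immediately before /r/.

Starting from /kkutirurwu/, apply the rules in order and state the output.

kuderorwu

Rule 1 (degemination): /kk/ is a geminate; the first /k/ deletes. /kkutirurwu/ → kutirurwu.
Rule 2 (intervocalic voicing): /t/ is a voiceless stop between vowels /u/ and /i/, so it voices to [d]. /kutirurwu/ → kudirurwu.
Rule 3 (high vowel syncope): no segment meets the environment; /kudirurwu/ is unchanged.
Rule 4 (pre-rhotic lowering): /i/ is a high vowel immediately before /r/, so it lowers to [e]. /u/ is a high vowel immediately before /r/, so it lowers to [o]. /kudirurwu/ → kuderorwu.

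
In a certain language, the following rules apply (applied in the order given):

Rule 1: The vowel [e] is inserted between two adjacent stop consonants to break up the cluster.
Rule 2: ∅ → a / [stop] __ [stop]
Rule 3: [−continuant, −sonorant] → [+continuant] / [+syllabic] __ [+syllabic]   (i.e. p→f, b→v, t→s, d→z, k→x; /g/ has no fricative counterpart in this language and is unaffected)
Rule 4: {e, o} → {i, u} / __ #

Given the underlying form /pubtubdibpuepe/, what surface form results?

Rule 1 (stop-cluster e-epenthesis): /b/ and /t/ form a stop–stop cluster, so [e] is inserted between them. /b/ and /d/ form a stop–stop cluster, so [e] is inserted between them. /b/ and /p/ form a stop–stop cluster, so [e] is inserted between them. /pubtubdibpuepe/ → pubetubedibepuepe.
Rule 2 (stop-cluster a-epenthesis): no segment meets the environment; /pubetubedibepuepe/ is unchanged.
Rule 3 (intervocalic spirantization): /b/ is a stop between vowels /u/ and /e/, so it spirantizes to the fricative [v]. /t/ is a stop between vowels /e/ and /u/, so it spirantizes to the fricative [s]. /b/ is a stop between vowels /u/ and /e/, so it spirantizes to the fricative [v]. /d/ is a stop between vowels /e/ and /i/, so it spirantizes to the fricative [z]. /b/ is a stop between vowels /i/ and /e/, so it spirantizes to the fricative [v]. /p/ is a stop between vowels /e/ and /u/, so it spirantizes to the fricative [f]. /p/ is a stop between vowels /e/ and /e/, so it spirantizes to the fricative [f]. /pubetubedibepuepe/ → puvesuvezivefuefe.
Rule 4 (final vowel raising): /e/ is a mid vowel in word-final position, so it raises to [i]. /puvesuvezivefuefe/ → puvesuvezivefuefi.

puvesuvezivefuefi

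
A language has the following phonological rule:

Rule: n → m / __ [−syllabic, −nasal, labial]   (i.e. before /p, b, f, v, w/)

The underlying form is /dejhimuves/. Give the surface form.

No segment of /dejhimuves/ meets the structural description of the rule, so the form surfaces unchanged.

dejhimuves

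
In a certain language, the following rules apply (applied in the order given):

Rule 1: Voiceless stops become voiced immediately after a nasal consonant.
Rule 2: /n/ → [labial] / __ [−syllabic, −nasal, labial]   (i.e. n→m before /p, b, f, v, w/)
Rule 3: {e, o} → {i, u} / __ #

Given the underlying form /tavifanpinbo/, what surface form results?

tavifambimbu

Rule 1 (post-nasal voicing): /p/ is a voiceless stop immediately after the nasal /n/, so it voices to [b]. /tavifanpinbo/ → tavifanbinbo.
Rule 2 (nasal place assimilation): /n/ precedes the labial consonant /b/, so it assimilates in place to [m]. /n/ precedes the labial consonant /b/, so it assimilates in place to [m]. /tavifanbinbo/ → tavifambimbo.
Rule 3 (final vowel raising): /o/ is a mid vowel in word-final position, so it raises to [u]. /tavifambimbo/ → tavifambimbu.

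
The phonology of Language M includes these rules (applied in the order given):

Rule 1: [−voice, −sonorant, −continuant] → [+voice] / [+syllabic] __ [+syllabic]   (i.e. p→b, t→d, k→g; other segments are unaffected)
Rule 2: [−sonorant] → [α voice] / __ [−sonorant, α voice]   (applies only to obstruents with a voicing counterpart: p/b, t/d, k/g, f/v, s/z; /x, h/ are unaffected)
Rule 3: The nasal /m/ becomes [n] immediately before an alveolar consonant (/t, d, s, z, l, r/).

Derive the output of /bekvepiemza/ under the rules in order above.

Rule 1 (intervocalic voicing): /p/ is a voiceless stop between vowels /e/ and /i/, so it voices to [b]. /bekvepiemza/ → bekvebiemza.
Rule 2 (regressive voicing assimilation): /k/ precedes the voiced obstruent /v/, so it voices to [g] by assimilation. /bekvebiemza/ → begvebiemza.
Rule 3 (nasal place assimilation): /m/ precedes the alveolar consonant /z/, so it assimilates in place to [n]. /begvebiemza/ → begvebienza.

begvebienza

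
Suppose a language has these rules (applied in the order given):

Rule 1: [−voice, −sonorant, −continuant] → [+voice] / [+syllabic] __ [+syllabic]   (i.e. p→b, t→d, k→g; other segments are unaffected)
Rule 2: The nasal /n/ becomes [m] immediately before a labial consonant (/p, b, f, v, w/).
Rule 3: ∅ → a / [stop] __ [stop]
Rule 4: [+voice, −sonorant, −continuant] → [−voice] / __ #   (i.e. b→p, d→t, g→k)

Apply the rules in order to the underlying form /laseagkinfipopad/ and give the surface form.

Rule 1 (intervocalic voicing): /p/ is a voiceless stop between vowels /i/ and /o/, so it voices to [b]. /p/ is a voiceless stop between vowels /o/ and /a/, so it voices to [b]. /laseagkinfipopad/ → laseagkinfibobad.
Rule 2 (nasal place assimilation): /n/ precedes the labial consonant /f/, so it assimilates in place to [m]. /laseagkinfibobad/ → laseagkimfibobad.
Rule 3 (stop-cluster a-epenthesis): /g/ and /k/ form a stop–stop cluster, so [a] is inserted between them. /laseagkimfibobad/ → laseagakimfibobad.
Rule 4 (final devoicing): /d/ is a voiced stop in word-final position, so it devoices to [t]. /laseagakimfibobad/ → laseagakimfibobat.

laseagakimfibobat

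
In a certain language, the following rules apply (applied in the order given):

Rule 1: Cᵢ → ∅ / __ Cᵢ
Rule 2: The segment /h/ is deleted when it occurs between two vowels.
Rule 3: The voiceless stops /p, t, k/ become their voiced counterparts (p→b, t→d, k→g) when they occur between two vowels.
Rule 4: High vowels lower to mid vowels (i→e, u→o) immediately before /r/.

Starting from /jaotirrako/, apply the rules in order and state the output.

jaoderago

Rule 1 (degemination): /rr/ is a geminate; the first /r/ deletes. /jaotirrako/ → jaotirako.
Rule 2 (intervocalic h-deletion): no segment meets the environment; /jaotirako/ is unchanged.
Rule 3 (intervocalic voicing): /t/ is a voiceless stop between vowels /o/ and /i/, so it voices to [d]. /k/ is a voiceless stop between vowels /a/ and /o/, so it voices to [g]. /jaotirako/ → jaodirago.
Rule 4 (pre-rhotic lowering): /i/ is a high vowel immediately before /r/, so it lowers to [e]. /jaodirago/ → jaoderago.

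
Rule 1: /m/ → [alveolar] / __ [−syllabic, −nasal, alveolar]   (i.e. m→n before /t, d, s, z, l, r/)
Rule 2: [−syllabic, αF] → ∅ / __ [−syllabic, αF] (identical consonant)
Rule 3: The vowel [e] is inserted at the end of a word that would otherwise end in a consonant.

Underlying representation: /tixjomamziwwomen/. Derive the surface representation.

Rule 1 (nasal place assimilation): /m/ precedes the alveolar consonant /z/, so it assimilates in place to [n]. /tixjomamziwwomen/ → tixjomanziwwomen.
Rule 2 (degemination): /ww/ is a geminate; the first /w/ deletes. /tixjomanziwwomen/ → tixjomanziwomen.
Rule 3 (final e-epenthesis): the form ends in the consonant /n/, so [e] is inserted word-finally. /tixjomanziwomen/ → tixjomanziwomene.

tixjomanziwomene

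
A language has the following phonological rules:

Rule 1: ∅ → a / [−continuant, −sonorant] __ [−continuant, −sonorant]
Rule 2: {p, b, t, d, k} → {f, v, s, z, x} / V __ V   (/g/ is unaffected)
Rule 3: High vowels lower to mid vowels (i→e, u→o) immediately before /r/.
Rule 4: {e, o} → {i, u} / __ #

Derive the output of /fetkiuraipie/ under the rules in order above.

fesaxioraifii

Rule 1 (stop-cluster a-epenthesis): /t/ and /k/ form a stop–stop cluster, so [a] is inserted between them. /fetkiuraipie/ → fetakiuraipie.
Rule 2 (intervocalic spirantization): /t/ is a stop between vowels /e/ and /a/, so it spirantizes to the fricative [s]. /k/ is a stop between vowels /a/ and /i/, so it spirantizes to the fricative [x]. /p/ is a stop between vowels /i/ and /i/, so it spirantizes to the fricative [f]. /fetakiuraipie/ → fesaxiuraifie.
Rule 3 (pre-rhotic lowering): /u/ is a high vowel immediately before /r/, so it lowers to [o]. /fesaxiuraifie/ → fesaxioraifie.
Rule 4 (final vowel raising): /e/ is a mid vowel in word-final position, so it raises to [i]. /fesaxioraifie/ → fesaxioraifii.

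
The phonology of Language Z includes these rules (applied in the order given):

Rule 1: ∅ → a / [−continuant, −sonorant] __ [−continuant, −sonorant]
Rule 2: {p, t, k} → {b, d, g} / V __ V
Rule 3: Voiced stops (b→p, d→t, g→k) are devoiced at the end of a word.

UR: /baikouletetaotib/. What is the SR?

Rule 1 (stop-cluster a-epenthesis): no segment meets the environment; /baikouletetaotib/ is unchanged.
Rule 2 (intervocalic voicing): /k/ is a voiceless stop between vowels /i/ and /o/, so it voices to [g]. /t/ is a voiceless stop between vowels /e/ and /e/, so it voices to [d]. /t/ is a voiceless stop between vowels /e/ and /a/, so it voices to [d]. /t/ is a voiceless stop between vowels /o/ and /i/, so it voices to [d]. /baikouletetaotib/ → baigoulededaodib.
Rule 3 (final devoicing): /b/ is a voiced stop in word-final position, so it devoices to [p]. /baigoulededaodib/ → baigoulededaodip.

baigoulededaodip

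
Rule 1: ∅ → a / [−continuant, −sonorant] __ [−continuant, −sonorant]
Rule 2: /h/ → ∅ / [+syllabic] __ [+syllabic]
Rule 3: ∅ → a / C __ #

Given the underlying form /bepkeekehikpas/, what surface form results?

bepakeekeikapasa

Rule 1 (stop-cluster a-epenthesis): /p/ and /k/ form a stop–stop cluster, so [a] is inserted between them. /k/ and /p/ form a stop–stop cluster, so [a] is inserted between them. /bepkeekehikpas/ → bepakeekehikapas.
Rule 2 (intervocalic h-deletion): /h/ occurs between vowels /e/ and /i/, so it deletes. /bepakeekehikapas/ → bepakeekeikapas.
Rule 3 (final a-epenthesis): the form ends in the consonant /s/, so [a] is inserted word-finally. /bepakeekeikapas/ → bepakeekeikapasa.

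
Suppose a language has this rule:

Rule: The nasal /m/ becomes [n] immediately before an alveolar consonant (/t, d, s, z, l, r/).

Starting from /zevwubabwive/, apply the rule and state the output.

No segment of /zevwubabwive/ meets the structural description of the rule, so the form surfaces unchanged.

zevwubabwive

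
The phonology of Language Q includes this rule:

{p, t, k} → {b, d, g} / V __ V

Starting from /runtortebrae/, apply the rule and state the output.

No segment of /runtortebrae/ meets the structural description of the rule, so the form surfaces unchanged.

runtortebrae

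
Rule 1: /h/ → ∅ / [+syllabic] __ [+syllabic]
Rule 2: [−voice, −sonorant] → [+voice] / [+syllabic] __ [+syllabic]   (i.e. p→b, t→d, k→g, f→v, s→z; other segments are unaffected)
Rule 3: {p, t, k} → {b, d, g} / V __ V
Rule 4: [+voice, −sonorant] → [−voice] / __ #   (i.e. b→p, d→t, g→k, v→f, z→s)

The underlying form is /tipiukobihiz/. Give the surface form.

Rule 1 (intervocalic h-deletion): /h/ occurs between vowels /i/ and /i/, so it deletes. /tipiukobihiz/ → tipiukobiiz.
Rule 2 (intervocalic voicing): /p/ is a voiceless obstruent between vowels /i/ and /i/, so it voices to [b]. /k/ is a voiceless obstruent between vowels /u/ and /o/, so it voices to [g]. /tipiukobiiz/ → tibiugobiiz.
Rule 3 (intervocalic voicing): no segment meets the environment; /tibiugobiiz/ is unchanged.
Rule 4 (final devoicing): /z/ is a voiced obstruent in word-final position, so it devoices to [s]. /tibiugobiiz/ → tibiugobiis.

tibiugobiis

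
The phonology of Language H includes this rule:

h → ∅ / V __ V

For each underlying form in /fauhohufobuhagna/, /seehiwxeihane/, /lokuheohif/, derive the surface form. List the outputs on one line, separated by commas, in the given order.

/fauhohufobuhagna/: /h/ occurs between vowels /u/ and /o/, so it deletes. /h/ occurs between vowels /o/ and /u/, so it deletes. /h/ occurs between vowels /u/ and /a/, so it deletes. → [fauoufobuagna].
/seehiwxeihane/: /h/ occurs between vowels /e/ and /i/, so it deletes. /h/ occurs between vowels /i/ and /a/, so it deletes. → [seeiwxeiane].
/lokuheohif/: /h/ occurs between vowels /u/ and /e/, so it deletes. /h/ occurs between vowels /o/ and /i/, so it deletes. → [lokueoif].

fauoufobuagna, seeiwxeiane, lokueoif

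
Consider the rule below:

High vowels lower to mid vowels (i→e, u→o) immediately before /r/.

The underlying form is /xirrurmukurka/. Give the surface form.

/i/ is a high vowel immediately before /r/, so it lowers to [e].
/u/ is a high vowel immediately before /r/, so it lowers to [o].
/u/ is a high vowel immediately before /r/, so it lowers to [o].
The other instance of /u/ does not occur in the required environment and remains unchanged.
Surface form: [xerrormukorka].

xerrormukorka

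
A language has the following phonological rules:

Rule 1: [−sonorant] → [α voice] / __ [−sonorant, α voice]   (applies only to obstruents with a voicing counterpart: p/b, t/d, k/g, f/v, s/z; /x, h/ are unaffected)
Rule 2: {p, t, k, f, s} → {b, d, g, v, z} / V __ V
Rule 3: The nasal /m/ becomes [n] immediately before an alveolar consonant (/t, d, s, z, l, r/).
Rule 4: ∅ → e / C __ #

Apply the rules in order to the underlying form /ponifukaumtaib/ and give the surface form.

Rule 1 (regressive voicing assimilation): no segment meets the environment; /ponifukaumtaib/ is unchanged.
Rule 2 (intervocalic voicing): /f/ is a voiceless obstruent between vowels /i/ and /u/, so it voices to [v]. /k/ is a voiceless obstruent between vowels /u/ and /a/, so it voices to [g]. /ponifukaumtaib/ → ponivugaumtaib.
Rule 3 (nasal place assimilation): /m/ precedes the alveolar consonant /t/, so it assimilates in place to [n]. /ponivugaumtaib/ → ponivugauntaib.
Rule 4 (final e-epenthesis): the form ends in the consonant /b/, so [e] is inserted word-finally. /ponivugauntaib/ → ponivugauntaibe.

ponivugauntaibe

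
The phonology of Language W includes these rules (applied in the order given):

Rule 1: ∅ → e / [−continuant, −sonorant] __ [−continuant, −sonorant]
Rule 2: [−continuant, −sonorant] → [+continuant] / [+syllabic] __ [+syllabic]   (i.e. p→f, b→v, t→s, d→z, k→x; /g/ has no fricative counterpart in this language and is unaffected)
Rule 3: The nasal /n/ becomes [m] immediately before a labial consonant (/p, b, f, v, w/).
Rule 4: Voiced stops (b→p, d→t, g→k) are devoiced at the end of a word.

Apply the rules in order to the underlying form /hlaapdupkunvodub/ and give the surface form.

hlaafezufexumvozup

Rule 1 (stop-cluster e-epenthesis): /p/ and /d/ form a stop–stop cluster, so [e] is inserted between them. /p/ and /k/ form a stop–stop cluster, so [e] is inserted between them. /hlaapdupkunvodub/ → hlaapedupekunvodub.
Rule 2 (intervocalic spirantization): /p/ is a stop between vowels /a/ and /e/, so it spirantizes to the fricative [f]. /d/ is a stop between vowels /e/ and /u/, so it spirantizes to the fricative [z]. /p/ is a stop between vowels /u/ and /e/, so it spirantizes to the fricative [f]. /k/ is a stop between vowels /e/ and /u/, so it spirantizes to the fricative [x]. /d/ is a stop between vowels /o/ and /u/, so it spirantizes to the fricative [z]. /hlaapedupekunvodub/ → hlaafezufexunvozub.
Rule 3 (nasal place assimilation): /n/ precedes the labial consonant /v/, so it assimilates in place to [m]. /hlaafezufexunvozub/ → hlaafezufexumvozub.
Rule 4 (final devoicing): /b/ is a voiced stop in word-final position, so it devoices to [p]. /hlaafezufexumvozub/ → hlaafezufexumvozup.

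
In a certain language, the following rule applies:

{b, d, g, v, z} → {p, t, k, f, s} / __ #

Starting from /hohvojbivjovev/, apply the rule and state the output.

/v/ is a voiced obstruent in word-final position, so it devoices to [f].
The other instances of /v/, /b/ do not occur in the required environment and remain unchanged.
Surface form: [hohvojbivjovef].

hohvojbivjovef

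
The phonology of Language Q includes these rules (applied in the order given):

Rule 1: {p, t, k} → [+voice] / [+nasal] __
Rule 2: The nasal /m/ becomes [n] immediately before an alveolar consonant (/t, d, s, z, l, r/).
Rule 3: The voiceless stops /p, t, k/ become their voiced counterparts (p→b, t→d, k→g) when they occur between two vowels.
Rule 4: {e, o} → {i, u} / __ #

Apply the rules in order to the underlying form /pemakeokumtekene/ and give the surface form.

pemageogundegeni

Rule 1 (post-nasal voicing): /t/ is a voiceless stop immediately after the nasal /m/, so it voices to [d]. /pemakeokumtekene/ → pemakeokumdekene.
Rule 2 (nasal place assimilation): /m/ precedes the alveolar consonant /d/, so it assimilates in place to [n]. /pemakeokumdekene/ → pemakeokundekene.
Rule 3 (intervocalic voicing): /k/ is a voiceless stop between vowels /a/ and /e/, so it voices to [g]. /k/ is a voiceless stop between vowels /o/ and /u/, so it voices to [g]. /k/ is a voiceless stop between vowels /e/ and /e/, so it voices to [g]. /pemakeokundekene/ → pemageogundegene.
Rule 4 (final vowel raising): /e/ is a mid vowel in word-final position, so it raises to [i]. /pemageogundegene/ → pemageogundegeni.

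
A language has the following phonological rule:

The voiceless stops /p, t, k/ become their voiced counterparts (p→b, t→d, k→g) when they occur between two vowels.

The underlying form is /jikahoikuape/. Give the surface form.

/k/ is a voiceless stop between vowels /i/ and /a/, so it voices to [g].
/k/ is a voiceless stop between vowels /i/ and /u/, so it voices to [g].
/p/ is a voiceless stop between vowels /a/ and /e/, so it voices to [b].
Surface form: [jigahoiguabe].

jigahoiguabe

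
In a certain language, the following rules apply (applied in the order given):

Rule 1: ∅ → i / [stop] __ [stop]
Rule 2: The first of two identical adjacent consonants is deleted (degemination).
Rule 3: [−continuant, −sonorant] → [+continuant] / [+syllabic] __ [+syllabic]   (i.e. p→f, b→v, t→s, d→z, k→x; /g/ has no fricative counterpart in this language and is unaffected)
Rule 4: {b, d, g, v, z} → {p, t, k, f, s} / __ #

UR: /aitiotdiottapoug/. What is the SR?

Rule 1 (stop-cluster i-epenthesis): /t/ and /d/ form a stop–stop cluster, so [i] is inserted between them. /t/ and /t/ form a stop–stop cluster, so [i] is inserted between them. /aitiotdiottapoug/ → aitiotidiotitapoug.
Rule 2 (degemination): no segment meets the environment; /aitiotidiotitapoug/ is unchanged.
Rule 3 (intervocalic spirantization): /t/ is a stop between vowels /i/ and /i/, so it spirantizes to the fricative [s]. /t/ is a stop between vowels /o/ and /i/, so it spirantizes to the fricative [s]. /d/ is a stop between vowels /i/ and /i/, so it spirantizes to the fricative [z]. /t/ is a stop between vowels /o/ and /i/, so it spirantizes to the fricative [s]. /t/ is a stop between vowels /i/ and /a/, so it spirantizes to the fricative [s]. /p/ is a stop between vowels /a/ and /o/, so it spirantizes to the fricative [f]. /aitiotidiotitapoug/ → aisiosiziosisafoug.
Rule 4 (final devoicing): /g/ is a voiced obstruent in word-final position, so it devoices to [k]. /aisiosiziosisafoug/ → aisiosiziosisafouk.

aisiosiziosisafouk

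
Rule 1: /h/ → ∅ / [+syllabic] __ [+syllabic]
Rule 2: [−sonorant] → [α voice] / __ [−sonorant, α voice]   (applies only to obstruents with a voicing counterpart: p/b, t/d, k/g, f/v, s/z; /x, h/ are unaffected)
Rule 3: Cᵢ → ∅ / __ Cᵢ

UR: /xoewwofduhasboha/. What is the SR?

xoewovduazboa

Rule 1 (intervocalic h-deletion): /h/ occurs between vowels /u/ and /a/, so it deletes. /h/ occurs between vowels /o/ and /a/, so it deletes. /xoewwofduhasboha/ → xoewwofduasboa.
Rule 2 (regressive voicing assimilation): /f/ precedes the voiced obstruent /d/, so it voices to [v] by assimilation. /s/ precedes the voiced obstruent /b/, so it voices to [z] by assimilation. /xoewwofduasboa/ → xoewwovduazboa.
Rule 3 (degemination): /ww/ is a geminate; the first /w/ deletes. /xoewwovduazboa/ → xoewovduazboa.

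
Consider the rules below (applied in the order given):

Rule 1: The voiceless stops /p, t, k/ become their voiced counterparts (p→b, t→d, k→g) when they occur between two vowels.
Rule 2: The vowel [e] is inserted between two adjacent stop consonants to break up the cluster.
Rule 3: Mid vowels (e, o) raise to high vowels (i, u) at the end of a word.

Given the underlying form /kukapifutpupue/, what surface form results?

Rule 1 (intervocalic voicing): /k/ is a voiceless stop between vowels /u/ and /a/, so it voices to [g]. /p/ is a voiceless stop between vowels /a/ and /i/, so it voices to [b]. /p/ is a voiceless stop between vowels /u/ and /u/, so it voices to [b]. /kukapifutpupue/ → kugabifutpubue.
Rule 2 (stop-cluster e-epenthesis): /t/ and /p/ form a stop–stop cluster, so [e] is inserted between them. /kugabifutpubue/ → kugabifutepubue.
Rule 3 (final vowel raising): /e/ is a mid vowel in word-final position, so it raises to [i]. /kugabifutepubue/ → kugabifutepubui.

kugabifutepubui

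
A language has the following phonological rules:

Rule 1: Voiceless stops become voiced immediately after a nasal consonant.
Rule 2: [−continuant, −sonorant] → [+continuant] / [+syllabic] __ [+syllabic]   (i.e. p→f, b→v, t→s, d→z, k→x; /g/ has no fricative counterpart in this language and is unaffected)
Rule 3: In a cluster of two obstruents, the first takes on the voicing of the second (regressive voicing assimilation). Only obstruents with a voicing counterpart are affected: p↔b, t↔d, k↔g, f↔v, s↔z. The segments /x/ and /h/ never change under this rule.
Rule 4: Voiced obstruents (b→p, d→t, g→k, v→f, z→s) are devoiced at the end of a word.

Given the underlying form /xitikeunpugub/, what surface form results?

Rule 1 (post-nasal voicing): /p/ is a voiceless stop immediately after the nasal /n/, so it voices to [b]. /xitikeunpugub/ → xitikeunbugub.
Rule 2 (intervocalic spirantization): /t/ is a stop between vowels /i/ and /i/, so it spirantizes to the fricative [s]. /k/ is a stop between vowels /i/ and /e/, so it spirantizes to the fricative [x]. /xitikeunbugub/ → xisixeunbugub.
Rule 3 (regressive voicing assimilation): no segment meets the environment; /xisixeunbugub/ is unchanged.
Rule 4 (final devoicing): /b/ is a voiced obstruent in word-final position, so it devoices to [p]. /xisixeunbugub/ → xisixeunbugup.

xisixeunbugup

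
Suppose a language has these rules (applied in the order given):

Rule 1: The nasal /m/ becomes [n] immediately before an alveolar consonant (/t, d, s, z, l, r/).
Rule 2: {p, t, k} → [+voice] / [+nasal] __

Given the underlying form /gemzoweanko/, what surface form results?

genzoweango

Rule 1 (nasal place assimilation): /m/ precedes the alveolar consonant /z/, so it assimilates in place to [n]. /gemzoweanko/ → genzoweanko.
Rule 2 (post-nasal voicing): /k/ is a voiceless stop immediately after the nasal /n/, so it voices to [g]. /genzoweanko/ → genzoweango.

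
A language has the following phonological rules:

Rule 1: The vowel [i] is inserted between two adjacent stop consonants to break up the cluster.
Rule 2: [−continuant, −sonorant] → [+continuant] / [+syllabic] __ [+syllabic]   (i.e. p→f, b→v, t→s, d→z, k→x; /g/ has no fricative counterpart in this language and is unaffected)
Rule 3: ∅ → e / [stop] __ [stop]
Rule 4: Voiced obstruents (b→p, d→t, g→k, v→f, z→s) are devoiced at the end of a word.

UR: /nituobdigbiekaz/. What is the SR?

Rule 1 (stop-cluster i-epenthesis): /b/ and /d/ form a stop–stop cluster, so [i] is inserted between them. /g/ and /b/ form a stop–stop cluster, so [i] is inserted between them. /nituobdigbiekaz/ → nituobidigibiekaz.
Rule 2 (intervocalic spirantization): /t/ is a stop between vowels /i/ and /u/, so it spirantizes to the fricative [s]. /b/ is a stop between vowels /o/ and /i/, so it spirantizes to the fricative [v]. /d/ is a stop between vowels /i/ and /i/, so it spirantizes to the fricative [z]. /b/ is a stop between vowels /i/ and /i/, so it spirantizes to the fricative [v]. /k/ is a stop between vowels /e/ and /a/, so it spirantizes to the fricative [x]. /nituobidigibiekaz/ → nisuovizigiviexaz.
Rule 3 (stop-cluster e-epenthesis): no segment meets the environment; /nisuovizigiviexaz/ is unchanged.
Rule 4 (final devoicing): /z/ is a voiced obstruent in word-final position, so it devoices to [s]. /nisuovizigiviexaz/ → nisuovizigiviexas.

nisuovizigiviexas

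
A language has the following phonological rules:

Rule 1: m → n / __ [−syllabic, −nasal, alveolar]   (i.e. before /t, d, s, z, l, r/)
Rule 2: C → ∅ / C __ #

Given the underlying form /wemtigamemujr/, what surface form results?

Rule 1 (nasal place assimilation): /m/ precedes the alveolar consonant /t/, so it assimilates in place to [n]. /wemtigamemujr/ → wentigamemujr.
Rule 2 (final cluster simplification): /r/ is the second consonant of a word-final cluster /jr/, so it deletes. /wentigamemujr/ → wentigamemuj.

wentigamemuj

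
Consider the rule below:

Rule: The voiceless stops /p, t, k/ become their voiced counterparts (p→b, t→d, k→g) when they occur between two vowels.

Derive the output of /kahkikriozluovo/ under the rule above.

kahkikriozluovo

No segment of /kahkikriozluovo/ meets the structural description of the rule, so the form surfaces unchanged.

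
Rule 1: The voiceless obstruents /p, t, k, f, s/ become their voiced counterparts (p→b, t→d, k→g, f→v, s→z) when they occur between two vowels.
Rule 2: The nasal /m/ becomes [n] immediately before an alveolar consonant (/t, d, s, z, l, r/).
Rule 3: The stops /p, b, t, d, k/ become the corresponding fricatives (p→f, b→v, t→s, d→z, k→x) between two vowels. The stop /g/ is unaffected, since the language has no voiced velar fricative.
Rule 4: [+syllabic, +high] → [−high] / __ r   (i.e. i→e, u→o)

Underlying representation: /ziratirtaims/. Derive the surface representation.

Rule 1 (intervocalic voicing): /t/ is a voiceless obstruent between vowels /a/ and /i/, so it voices to [d]. /ziratirtaims/ → ziradirtaims.
Rule 2 (nasal place assimilation): /m/ precedes the alveolar consonant /s/, so it assimilates in place to [n]. /ziradirtaims/ → ziradirtains.
Rule 3 (intervocalic spirantization): /d/ is a stop between vowels /a/ and /i/, so it spirantizes to the fricative [z]. /ziradirtains/ → zirazirtains.
Rule 4 (pre-rhotic lowering): /i/ is a high vowel immediately before /r/, so it lowers to [e]. /i/ is a high vowel immediately before /r/, so it lowers to [e]. /zirazirtains/ → zerazertains.

zerazertains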